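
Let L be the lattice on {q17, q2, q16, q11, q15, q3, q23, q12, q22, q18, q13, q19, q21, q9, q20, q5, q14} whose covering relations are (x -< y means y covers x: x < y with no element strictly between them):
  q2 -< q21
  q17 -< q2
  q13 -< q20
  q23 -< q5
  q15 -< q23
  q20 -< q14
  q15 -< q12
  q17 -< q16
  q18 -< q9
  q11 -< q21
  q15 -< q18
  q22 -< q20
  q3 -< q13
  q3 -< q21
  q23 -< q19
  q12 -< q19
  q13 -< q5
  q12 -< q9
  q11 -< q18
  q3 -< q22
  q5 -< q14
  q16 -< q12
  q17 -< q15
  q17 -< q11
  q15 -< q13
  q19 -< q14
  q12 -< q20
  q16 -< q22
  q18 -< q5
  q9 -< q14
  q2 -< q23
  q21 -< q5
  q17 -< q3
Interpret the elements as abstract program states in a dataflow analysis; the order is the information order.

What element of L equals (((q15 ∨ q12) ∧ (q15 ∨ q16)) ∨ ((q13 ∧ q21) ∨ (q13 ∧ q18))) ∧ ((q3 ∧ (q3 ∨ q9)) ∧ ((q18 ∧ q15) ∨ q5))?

q3

q15 ∨ q12 = q12
q15 ∨ q16 = q12
q12 ∧ q12 = q12
q13 ∧ q21 = q3
q13 ∧ q18 = q15
q3 ∨ q15 = q13
q12 ∨ q13 = q20
q3 ∨ q9 = q14
q3 ∧ q14 = q3
q18 ∧ q15 = q15
q15 ∨ q5 = q5
q3 ∧ q5 = q3
q20 ∧ q3 = q3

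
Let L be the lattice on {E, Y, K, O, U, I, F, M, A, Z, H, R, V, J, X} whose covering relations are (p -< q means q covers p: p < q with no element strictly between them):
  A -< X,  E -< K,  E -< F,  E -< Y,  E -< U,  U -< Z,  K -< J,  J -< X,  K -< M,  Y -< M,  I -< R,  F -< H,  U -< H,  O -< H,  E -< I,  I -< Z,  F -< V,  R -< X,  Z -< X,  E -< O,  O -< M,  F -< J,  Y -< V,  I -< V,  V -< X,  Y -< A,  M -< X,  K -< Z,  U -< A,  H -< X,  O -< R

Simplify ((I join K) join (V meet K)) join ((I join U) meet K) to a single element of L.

I ∨ K = Z
V ∧ K = E
Z ∨ E = Z
I ∨ U = Z
Z ∧ K = K
Z ∨ K = Z

Z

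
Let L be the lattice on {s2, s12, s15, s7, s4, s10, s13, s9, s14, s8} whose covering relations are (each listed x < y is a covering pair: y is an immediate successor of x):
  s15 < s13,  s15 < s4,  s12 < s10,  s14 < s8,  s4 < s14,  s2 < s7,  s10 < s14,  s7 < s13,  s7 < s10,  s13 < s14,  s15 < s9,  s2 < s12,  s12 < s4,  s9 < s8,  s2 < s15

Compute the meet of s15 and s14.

Common lower bounds of {s15, s14}: s15, s2.
The greatest among these is s15.

s15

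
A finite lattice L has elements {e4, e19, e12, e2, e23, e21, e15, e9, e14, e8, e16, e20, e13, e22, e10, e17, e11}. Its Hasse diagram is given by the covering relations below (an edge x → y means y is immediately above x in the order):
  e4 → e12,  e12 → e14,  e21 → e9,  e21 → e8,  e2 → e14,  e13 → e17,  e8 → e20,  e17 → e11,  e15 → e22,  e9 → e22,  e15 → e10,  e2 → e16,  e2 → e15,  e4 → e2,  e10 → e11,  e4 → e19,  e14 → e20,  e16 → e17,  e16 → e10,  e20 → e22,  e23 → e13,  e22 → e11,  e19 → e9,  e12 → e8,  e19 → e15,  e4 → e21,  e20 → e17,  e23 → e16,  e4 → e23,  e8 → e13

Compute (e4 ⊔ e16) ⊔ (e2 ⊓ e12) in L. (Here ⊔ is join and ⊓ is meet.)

e16

e4 ∨ e16 = e16
e2 ∧ e12 = e4
e16 ∨ e4 = e16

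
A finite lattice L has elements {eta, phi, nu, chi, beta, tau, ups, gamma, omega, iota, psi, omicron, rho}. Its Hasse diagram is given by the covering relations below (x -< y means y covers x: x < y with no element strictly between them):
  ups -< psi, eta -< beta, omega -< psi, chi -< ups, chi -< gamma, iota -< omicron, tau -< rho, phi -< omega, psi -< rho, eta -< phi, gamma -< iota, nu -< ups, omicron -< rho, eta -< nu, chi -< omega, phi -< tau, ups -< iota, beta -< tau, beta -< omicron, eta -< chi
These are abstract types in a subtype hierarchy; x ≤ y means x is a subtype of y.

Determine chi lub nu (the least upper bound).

ups

Common upper bounds of {chi, nu}: iota, omicron, psi, rho, ups.
The least among these is ups.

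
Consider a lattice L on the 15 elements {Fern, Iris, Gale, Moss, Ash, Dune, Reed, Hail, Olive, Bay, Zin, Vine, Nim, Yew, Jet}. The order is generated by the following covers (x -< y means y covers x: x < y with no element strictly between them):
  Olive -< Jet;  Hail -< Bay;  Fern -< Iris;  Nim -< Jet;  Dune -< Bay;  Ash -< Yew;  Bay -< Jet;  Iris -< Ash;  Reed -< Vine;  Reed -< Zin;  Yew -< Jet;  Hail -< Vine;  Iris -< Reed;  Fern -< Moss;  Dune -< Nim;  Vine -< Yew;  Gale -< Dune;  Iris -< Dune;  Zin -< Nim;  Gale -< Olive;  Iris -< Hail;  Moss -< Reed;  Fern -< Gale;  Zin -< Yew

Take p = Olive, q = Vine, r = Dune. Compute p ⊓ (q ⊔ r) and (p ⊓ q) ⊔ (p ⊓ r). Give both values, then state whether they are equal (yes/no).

Olive; Gale; no

q ⊔ r = Jet, so p ⊓ (q ⊔ r) = Olive ⊓ Jet = Olive.
p ⊓ q = Fern and p ⊓ r = Gale, so (p ⊓ q) ⊔ (p ⊓ r) = Fern ⊔ Gale = Gale.
Equal: no.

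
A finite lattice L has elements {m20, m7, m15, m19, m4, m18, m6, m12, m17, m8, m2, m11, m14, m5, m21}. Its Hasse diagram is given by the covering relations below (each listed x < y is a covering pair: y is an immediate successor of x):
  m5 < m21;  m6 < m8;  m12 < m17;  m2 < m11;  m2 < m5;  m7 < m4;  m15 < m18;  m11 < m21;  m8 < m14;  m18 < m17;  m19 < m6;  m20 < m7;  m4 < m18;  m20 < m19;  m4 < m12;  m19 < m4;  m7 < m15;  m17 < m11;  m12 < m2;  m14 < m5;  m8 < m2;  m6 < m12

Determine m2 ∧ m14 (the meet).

Common lower bounds of {m2, m14}: m19, m20, m6, m8.
The greatest among these is m8.

m8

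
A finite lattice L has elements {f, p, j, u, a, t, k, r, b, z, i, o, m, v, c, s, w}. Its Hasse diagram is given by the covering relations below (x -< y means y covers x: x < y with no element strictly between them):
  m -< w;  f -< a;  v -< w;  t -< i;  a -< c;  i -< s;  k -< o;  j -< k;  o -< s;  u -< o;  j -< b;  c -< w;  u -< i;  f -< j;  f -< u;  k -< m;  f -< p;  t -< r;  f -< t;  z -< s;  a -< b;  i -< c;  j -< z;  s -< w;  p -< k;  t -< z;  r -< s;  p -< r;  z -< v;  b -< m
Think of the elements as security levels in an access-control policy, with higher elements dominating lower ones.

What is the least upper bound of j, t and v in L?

v

Common upper bounds of {j, t, v}: v, w.
The least among these is v.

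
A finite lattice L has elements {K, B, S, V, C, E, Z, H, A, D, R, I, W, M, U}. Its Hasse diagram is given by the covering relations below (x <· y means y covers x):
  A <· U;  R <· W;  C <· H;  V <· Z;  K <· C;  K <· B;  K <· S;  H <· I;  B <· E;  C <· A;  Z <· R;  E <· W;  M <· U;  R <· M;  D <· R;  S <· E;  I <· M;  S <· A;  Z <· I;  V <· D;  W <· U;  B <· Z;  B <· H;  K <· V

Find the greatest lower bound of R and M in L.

Common lower bounds of {R, M}: B, D, K, R, V, Z.
The greatest among these is R.

R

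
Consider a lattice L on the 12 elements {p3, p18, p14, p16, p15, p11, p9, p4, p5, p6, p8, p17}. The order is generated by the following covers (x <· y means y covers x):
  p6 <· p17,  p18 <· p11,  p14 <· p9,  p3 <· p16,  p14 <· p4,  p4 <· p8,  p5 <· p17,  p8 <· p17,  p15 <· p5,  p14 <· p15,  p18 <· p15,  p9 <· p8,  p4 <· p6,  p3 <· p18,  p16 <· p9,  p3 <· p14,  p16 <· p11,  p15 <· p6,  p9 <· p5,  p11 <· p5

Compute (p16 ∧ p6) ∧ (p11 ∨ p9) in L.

p16 ∧ p6 = p3
p11 ∨ p9 = p5
p3 ∧ p5 = p3

p3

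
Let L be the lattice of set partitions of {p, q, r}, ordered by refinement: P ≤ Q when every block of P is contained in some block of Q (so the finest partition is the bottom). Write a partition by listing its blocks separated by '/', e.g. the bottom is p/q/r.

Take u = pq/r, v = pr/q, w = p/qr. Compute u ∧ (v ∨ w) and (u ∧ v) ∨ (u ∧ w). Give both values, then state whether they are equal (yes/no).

pq/r; p/q/r; no

v ∨ w = pqr, so u ∧ (v ∨ w) = pq/r ∧ pqr = pq/r.
u ∧ v = p/q/r and u ∧ w = p/q/r, so (u ∧ v) ∨ (u ∧ w) = p/q/r ∨ p/q/r = p/q/r.
Equal: no.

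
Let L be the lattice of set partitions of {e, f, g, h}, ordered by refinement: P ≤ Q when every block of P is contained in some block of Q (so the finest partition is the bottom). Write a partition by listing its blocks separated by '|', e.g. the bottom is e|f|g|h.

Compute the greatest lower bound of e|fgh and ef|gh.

e|f|gh

Common lower bounds of {e|fgh, ef|gh}: e|f|gh, e|f|g|h.
The greatest among these is e|f|gh.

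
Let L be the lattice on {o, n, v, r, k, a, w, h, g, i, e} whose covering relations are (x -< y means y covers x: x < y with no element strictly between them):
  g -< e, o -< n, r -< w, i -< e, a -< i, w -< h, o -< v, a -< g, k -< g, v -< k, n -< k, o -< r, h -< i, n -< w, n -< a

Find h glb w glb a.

Common lower bounds of {h, w, a}: n, o.
The greatest among these is n.

n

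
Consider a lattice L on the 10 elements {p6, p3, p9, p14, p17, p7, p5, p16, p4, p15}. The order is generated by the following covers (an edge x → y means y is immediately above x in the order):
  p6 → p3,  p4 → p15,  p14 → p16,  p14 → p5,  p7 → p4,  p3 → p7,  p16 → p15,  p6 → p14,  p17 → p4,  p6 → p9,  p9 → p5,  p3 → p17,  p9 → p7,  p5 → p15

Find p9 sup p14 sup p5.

p5

Common upper bounds of {p9, p14, p5}: p15, p5.
The least among these is p5.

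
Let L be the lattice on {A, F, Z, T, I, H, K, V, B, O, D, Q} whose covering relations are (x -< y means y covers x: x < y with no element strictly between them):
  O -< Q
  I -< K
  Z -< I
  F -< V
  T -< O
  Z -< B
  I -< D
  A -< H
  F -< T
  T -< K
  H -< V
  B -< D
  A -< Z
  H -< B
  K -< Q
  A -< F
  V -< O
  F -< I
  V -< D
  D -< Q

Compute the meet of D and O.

V

Common lower bounds of {D, O}: A, F, H, V.
The greatest among these is V.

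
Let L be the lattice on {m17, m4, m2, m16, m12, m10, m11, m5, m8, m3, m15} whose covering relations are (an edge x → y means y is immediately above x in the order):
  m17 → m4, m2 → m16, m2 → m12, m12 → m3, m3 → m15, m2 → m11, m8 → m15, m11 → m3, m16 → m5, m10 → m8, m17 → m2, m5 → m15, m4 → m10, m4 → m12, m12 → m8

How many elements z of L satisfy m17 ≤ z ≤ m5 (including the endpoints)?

The interval [m17, m5] = {m16, m17, m2, m5}, which has 4 elements.

4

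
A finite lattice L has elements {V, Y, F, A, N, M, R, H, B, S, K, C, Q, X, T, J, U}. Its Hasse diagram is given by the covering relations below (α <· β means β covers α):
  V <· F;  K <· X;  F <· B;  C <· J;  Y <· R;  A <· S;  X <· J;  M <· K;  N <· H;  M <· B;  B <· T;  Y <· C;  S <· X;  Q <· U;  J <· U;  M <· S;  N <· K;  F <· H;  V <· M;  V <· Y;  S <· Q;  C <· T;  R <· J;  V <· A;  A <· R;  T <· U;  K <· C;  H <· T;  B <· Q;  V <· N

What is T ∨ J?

U

Common upper bounds of {T, J}: U.
The least among these is U.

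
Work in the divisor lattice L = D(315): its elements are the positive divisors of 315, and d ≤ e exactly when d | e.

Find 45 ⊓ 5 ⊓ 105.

5

In the divisibility order, the meet is the greatest common divisor: gcd(45, 5, 105) = 5.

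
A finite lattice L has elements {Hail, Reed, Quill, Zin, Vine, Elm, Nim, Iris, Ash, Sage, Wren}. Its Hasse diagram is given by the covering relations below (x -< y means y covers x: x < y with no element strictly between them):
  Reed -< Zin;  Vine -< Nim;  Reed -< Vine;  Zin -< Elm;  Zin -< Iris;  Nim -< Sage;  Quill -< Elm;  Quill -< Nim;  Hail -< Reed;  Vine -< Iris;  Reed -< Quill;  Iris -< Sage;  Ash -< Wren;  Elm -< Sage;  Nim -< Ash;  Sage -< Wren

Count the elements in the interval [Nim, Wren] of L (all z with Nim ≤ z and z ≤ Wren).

The interval [Nim, Wren] = {Ash, Nim, Sage, Wren}, which has 4 elements.

4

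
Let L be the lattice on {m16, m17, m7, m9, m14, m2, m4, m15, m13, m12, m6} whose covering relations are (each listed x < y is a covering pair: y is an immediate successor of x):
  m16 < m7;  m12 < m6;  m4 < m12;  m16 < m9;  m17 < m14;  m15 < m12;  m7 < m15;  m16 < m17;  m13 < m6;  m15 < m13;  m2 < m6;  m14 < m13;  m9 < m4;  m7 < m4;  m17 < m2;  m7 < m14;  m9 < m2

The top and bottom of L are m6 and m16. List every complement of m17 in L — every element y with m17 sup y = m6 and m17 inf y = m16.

m12, m4

Need y with m17 ∨ y = m6 and m17 ∧ y = m16.
Checking each element gives: m12, m4.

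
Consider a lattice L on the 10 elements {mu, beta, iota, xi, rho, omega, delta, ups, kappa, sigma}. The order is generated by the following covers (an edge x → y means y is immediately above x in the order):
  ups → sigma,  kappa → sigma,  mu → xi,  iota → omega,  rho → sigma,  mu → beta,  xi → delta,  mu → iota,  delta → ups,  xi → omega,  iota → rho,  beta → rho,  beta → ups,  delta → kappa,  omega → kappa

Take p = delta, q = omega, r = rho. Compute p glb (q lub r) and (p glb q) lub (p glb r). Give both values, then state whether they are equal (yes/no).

delta; xi; no

q lub r = sigma, so p glb (q lub r) = delta glb sigma = delta.
p glb q = xi and p glb r = mu, so (p glb q) lub (p glb r) = xi lub mu = xi.
Equal: no.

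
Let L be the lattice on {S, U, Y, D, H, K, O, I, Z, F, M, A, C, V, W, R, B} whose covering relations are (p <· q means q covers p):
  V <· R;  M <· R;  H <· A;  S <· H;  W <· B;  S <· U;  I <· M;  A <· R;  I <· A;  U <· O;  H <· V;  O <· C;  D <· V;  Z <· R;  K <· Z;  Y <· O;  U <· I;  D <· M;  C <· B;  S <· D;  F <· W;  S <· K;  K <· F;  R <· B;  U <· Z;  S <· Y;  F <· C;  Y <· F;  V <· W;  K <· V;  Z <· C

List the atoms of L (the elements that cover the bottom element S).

D, H, K, U, Y

The atoms are exactly the elements that cover S: D, H, K, U, Y.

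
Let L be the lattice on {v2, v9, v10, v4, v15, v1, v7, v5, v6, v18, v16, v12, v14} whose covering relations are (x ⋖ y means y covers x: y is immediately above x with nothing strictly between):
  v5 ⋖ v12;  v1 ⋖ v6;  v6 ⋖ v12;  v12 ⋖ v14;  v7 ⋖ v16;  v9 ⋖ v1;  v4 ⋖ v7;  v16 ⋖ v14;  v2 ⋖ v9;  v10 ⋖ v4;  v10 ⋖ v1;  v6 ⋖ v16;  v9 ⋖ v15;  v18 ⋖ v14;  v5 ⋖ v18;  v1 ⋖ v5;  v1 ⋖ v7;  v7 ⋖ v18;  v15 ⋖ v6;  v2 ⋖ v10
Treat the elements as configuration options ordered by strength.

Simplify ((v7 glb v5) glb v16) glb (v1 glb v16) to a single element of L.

v7 ∧ v5 = v1
v1 ∧ v16 = v1
v1 ∧ v16 = v1
v1 ∧ v1 = v1

v1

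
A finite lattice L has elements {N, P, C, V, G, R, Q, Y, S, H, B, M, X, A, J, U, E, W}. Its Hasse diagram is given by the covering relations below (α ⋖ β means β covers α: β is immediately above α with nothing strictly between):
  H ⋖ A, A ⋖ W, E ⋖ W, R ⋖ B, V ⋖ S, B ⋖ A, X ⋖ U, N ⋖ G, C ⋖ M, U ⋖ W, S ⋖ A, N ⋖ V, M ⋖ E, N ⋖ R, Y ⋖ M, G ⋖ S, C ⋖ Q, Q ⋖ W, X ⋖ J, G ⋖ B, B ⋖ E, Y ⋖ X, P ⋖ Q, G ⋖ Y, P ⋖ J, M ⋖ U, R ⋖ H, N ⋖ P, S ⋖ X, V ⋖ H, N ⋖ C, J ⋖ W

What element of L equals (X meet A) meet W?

S

X ∧ A = S
S ∧ W = S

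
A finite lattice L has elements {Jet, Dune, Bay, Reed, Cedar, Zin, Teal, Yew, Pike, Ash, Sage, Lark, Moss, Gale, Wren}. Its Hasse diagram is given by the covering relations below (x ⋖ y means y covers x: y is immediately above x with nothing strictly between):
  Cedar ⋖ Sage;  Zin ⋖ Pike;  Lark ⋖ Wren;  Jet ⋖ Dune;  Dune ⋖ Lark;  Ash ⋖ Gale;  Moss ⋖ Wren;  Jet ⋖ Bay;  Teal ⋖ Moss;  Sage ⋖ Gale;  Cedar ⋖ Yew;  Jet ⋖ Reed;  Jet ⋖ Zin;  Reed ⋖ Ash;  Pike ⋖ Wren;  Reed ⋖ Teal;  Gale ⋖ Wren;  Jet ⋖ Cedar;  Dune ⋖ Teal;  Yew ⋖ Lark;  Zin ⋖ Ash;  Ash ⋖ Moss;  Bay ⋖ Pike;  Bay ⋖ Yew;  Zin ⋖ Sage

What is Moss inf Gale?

Ash

Common lower bounds of {Moss, Gale}: Ash, Jet, Reed, Zin.
The greatest among these is Ash.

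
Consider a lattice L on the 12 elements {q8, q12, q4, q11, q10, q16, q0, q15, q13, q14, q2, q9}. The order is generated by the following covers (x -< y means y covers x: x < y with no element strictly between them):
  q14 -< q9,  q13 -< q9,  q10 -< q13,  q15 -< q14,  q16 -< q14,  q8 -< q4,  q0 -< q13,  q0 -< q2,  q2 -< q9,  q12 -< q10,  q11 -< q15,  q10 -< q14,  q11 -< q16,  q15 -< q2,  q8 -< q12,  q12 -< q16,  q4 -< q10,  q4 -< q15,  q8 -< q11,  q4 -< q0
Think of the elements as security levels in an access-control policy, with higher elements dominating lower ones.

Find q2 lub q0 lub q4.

Common upper bounds of {q2, q0, q4}: q2, q9.
The least among these is q2.

q2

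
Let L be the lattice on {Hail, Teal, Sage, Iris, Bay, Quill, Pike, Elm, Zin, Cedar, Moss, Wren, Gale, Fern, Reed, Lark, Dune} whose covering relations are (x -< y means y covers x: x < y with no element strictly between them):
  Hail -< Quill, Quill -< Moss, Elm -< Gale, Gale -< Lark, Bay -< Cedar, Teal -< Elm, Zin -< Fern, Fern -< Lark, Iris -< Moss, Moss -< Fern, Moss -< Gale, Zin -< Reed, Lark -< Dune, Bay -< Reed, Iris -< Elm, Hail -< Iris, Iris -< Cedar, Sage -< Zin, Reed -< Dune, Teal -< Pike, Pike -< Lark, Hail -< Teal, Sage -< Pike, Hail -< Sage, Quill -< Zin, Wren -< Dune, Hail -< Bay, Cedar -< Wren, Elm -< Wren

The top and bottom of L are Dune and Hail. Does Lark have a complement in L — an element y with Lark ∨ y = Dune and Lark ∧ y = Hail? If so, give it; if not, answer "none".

Need y with Lark ∨ y = Dune and Lark ∧ y = Hail.
Checking each element gives: Bay.

Bay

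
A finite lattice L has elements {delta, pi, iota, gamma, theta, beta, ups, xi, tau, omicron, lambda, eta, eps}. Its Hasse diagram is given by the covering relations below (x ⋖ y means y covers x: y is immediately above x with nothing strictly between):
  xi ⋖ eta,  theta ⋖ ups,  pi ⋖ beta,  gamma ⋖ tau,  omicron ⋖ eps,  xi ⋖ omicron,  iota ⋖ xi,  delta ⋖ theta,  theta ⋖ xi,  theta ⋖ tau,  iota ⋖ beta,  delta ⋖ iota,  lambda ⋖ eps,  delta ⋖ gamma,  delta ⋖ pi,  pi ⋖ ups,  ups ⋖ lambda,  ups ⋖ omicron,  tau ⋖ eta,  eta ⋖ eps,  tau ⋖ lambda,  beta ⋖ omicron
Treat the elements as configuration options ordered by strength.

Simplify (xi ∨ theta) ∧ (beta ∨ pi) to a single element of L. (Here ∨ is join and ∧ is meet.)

iota

xi ∨ theta = xi
beta ∨ pi = beta
xi ∧ beta = iota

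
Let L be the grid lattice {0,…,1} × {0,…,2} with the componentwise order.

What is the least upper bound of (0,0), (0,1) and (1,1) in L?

In a product of chains, the join is componentwise max, giving (1,1).

(1,1)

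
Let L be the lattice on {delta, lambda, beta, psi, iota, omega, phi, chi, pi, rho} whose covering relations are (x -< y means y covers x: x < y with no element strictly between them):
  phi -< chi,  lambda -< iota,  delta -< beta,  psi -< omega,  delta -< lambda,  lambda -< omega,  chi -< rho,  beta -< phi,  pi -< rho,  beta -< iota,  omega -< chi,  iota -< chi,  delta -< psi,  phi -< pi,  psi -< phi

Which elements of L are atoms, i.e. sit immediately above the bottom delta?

beta, lambda, psi

The atoms are exactly the elements that cover delta: beta, lambda, psi.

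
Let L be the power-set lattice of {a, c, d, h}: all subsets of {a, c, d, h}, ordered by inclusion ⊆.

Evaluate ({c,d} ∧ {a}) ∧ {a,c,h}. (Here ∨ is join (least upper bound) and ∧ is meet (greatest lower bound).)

{c,d} ∧ {a} = ∅
∅ ∧ {a,c,h} = ∅

∅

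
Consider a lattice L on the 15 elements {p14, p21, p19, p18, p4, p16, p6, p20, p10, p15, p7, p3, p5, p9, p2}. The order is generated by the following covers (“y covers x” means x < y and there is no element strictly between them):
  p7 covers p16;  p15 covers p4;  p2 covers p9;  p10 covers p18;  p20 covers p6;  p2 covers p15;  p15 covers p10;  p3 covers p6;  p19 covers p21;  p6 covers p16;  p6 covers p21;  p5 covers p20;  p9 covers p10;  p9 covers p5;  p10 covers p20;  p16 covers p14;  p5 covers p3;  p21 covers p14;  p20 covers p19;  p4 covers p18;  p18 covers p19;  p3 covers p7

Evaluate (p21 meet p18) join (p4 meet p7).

p21 ∧ p18 = p21
p4 ∧ p7 = p14
p21 ∨ p14 = p21

p21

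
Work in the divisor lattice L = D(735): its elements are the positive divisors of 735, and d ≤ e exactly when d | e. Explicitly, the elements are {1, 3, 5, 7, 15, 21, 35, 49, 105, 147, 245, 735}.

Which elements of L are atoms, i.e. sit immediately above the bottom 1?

The atoms are exactly the elements that cover 1: 3, 5, 7.

3, 5, 7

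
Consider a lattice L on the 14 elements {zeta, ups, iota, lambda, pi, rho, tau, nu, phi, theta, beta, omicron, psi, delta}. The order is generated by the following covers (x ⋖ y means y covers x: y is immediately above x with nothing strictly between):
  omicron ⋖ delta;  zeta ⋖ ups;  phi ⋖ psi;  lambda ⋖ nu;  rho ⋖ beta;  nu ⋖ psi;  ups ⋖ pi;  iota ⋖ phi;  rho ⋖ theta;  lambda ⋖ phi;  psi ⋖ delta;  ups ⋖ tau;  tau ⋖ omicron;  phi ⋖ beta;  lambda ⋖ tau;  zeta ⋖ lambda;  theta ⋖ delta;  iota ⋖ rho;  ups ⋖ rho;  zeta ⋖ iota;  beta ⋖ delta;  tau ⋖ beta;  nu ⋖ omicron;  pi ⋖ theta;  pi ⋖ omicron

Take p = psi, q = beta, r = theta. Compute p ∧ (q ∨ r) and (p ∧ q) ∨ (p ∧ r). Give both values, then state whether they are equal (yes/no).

psi; phi; no

q ∨ r = delta, so p ∧ (q ∨ r) = psi ∧ delta = psi.
p ∧ q = phi and p ∧ r = iota, so (p ∧ q) ∨ (p ∧ r) = phi ∨ iota = phi.
Equal: no.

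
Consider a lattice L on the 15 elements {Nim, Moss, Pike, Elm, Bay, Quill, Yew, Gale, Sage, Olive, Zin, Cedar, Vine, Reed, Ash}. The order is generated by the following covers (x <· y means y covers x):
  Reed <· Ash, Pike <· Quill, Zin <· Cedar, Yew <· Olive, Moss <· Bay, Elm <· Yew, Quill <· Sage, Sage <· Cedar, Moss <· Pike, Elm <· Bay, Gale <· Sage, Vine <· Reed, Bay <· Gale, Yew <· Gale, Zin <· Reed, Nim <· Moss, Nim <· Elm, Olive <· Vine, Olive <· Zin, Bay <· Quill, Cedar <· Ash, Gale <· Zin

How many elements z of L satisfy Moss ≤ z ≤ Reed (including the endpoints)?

5

The interval [Moss, Reed] = {Bay, Gale, Moss, Reed, Zin}, which has 5 elements.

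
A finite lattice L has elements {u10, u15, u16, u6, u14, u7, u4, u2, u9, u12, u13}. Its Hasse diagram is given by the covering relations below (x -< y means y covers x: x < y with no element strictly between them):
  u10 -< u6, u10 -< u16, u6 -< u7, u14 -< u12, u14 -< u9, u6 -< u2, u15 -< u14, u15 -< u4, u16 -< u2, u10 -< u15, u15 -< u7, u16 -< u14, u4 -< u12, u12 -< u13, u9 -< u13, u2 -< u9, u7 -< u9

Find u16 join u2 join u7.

u9

Common upper bounds of {u16, u2, u7}: u13, u9.
The least among these is u9.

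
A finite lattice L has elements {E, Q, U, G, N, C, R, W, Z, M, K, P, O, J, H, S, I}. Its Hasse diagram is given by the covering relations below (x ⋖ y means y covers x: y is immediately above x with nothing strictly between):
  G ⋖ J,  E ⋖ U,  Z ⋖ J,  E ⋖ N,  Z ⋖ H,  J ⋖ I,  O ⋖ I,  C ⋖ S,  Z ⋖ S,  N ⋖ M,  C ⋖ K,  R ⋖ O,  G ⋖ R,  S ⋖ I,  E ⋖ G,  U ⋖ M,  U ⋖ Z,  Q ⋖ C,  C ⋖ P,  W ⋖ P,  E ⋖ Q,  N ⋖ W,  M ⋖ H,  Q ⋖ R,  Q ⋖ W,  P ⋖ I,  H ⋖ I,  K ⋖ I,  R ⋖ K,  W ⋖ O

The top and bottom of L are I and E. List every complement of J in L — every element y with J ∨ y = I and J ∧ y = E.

Need y with J ∨ y = I and J ∧ y = E.
Checking each element gives: C, N, P, Q, W.

C, N, P, Q, W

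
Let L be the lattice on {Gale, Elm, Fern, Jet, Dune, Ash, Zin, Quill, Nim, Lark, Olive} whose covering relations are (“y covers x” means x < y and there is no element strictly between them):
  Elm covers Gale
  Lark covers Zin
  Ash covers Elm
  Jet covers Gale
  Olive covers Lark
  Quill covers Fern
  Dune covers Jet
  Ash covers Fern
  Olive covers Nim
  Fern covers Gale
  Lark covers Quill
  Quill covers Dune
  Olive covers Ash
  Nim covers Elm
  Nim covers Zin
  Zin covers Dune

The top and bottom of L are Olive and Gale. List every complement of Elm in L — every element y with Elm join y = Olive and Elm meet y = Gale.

Need y with Elm ∨ y = Olive and Elm ∧ y = Gale.
Checking each element gives: Lark, Quill.

Lark, Quill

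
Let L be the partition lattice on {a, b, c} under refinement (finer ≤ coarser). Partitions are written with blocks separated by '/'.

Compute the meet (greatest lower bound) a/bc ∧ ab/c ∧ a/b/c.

a/b/c

Common lower bounds of {a/bc, ab/c, a/b/c}: a/b/c.
The greatest among these is a/b/c.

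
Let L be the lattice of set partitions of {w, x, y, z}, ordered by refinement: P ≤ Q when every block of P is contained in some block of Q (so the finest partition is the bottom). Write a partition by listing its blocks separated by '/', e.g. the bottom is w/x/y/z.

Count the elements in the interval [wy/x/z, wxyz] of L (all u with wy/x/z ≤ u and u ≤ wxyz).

The interval [wy/x/z, wxyz] = {wxy/z, wxyz, wy/x/z, wy/xz, wyz/x}, which has 5 elements.

5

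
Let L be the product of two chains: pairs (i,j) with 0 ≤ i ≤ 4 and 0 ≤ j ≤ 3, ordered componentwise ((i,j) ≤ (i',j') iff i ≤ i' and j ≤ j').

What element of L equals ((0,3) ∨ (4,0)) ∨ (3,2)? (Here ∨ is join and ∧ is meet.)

(0,3) ∨ (4,0) = (4,3)
(4,3) ∨ (3,2) = (4,3)

(4,3)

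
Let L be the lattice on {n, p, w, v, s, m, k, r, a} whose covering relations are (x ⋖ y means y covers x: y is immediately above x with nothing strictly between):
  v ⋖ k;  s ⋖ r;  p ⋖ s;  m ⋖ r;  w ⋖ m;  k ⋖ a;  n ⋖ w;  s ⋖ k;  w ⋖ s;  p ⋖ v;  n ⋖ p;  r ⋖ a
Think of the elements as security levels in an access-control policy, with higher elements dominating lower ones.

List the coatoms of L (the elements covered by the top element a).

The coatoms are exactly the elements covered by a: k, r.

k, r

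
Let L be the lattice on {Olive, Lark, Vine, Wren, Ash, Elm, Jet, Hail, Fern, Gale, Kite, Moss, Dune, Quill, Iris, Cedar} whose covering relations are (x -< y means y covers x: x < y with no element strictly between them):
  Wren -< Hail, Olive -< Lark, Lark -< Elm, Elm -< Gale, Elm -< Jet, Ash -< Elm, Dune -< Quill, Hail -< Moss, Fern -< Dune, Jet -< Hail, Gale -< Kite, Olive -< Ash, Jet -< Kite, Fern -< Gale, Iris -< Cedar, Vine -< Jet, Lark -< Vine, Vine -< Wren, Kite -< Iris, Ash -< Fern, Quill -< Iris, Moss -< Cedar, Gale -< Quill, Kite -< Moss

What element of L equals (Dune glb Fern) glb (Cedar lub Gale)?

Dune ∧ Fern = Fern
Cedar ∨ Gale = Cedar
Fern ∧ Cedar = Fern

Fern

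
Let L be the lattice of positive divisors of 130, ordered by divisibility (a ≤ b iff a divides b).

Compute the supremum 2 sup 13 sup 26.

In the divisibility order, the join is the least common multiple: lcm(2, 13, 26) = 26.

26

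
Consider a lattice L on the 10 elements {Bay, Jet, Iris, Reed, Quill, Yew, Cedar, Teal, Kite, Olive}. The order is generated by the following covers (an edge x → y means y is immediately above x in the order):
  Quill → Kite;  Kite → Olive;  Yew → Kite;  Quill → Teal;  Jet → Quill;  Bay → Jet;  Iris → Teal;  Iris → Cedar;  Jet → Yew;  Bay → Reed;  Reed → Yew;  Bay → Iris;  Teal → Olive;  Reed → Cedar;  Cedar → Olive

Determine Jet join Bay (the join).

Jet

Common upper bounds of {Jet, Bay}: Jet, Kite, Olive, Quill, Teal, Yew.
The least among these is Jet.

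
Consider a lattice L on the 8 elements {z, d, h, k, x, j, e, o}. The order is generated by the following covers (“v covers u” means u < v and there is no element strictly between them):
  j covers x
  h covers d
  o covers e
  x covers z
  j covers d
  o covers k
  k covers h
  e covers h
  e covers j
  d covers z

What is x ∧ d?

z

Common lower bounds of {x, d}: z.
The greatest among these is z.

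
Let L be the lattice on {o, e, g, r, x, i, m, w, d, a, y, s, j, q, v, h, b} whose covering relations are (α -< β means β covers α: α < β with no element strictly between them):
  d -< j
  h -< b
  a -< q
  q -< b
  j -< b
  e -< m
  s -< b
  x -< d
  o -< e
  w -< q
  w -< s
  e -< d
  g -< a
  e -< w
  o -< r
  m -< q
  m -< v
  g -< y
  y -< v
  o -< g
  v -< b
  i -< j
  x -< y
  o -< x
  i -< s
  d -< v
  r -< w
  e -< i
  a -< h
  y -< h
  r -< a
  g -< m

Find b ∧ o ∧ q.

Common lower bounds of {b, o, q}: o.
The greatest among these is o.

o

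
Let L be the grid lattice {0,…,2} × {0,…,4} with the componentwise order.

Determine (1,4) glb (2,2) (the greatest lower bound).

(1,2)

In a product of chains, the meet is componentwise min, giving (1,2).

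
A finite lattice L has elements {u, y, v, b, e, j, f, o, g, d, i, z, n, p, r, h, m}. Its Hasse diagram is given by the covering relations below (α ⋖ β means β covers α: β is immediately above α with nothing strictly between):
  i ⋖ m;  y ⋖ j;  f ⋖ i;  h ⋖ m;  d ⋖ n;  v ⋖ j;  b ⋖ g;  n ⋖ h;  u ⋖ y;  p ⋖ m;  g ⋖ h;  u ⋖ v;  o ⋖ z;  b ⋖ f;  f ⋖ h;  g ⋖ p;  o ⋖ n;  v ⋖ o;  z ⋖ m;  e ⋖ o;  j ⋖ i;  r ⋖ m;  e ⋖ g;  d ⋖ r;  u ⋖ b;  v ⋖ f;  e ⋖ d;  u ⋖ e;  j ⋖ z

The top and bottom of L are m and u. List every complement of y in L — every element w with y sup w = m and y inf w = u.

d, g, h, n, p, r

Need w with y ∨ w = m and y ∧ w = u.
Checking each element gives: d, g, h, n, p, r.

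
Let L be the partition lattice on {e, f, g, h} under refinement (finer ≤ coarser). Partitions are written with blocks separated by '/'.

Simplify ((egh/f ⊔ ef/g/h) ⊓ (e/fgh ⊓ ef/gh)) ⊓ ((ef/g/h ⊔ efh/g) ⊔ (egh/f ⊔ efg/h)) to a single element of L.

e/f/gh

egh/f ∨ ef/g/h = efgh
e/fgh ∧ ef/gh = e/f/gh
efgh ∧ e/f/gh = e/f/gh
ef/g/h ∨ efh/g = efh/g
egh/f ∨ efg/h = efgh
efh/g ∨ efgh = efgh
e/f/gh ∧ efgh = e/f/gh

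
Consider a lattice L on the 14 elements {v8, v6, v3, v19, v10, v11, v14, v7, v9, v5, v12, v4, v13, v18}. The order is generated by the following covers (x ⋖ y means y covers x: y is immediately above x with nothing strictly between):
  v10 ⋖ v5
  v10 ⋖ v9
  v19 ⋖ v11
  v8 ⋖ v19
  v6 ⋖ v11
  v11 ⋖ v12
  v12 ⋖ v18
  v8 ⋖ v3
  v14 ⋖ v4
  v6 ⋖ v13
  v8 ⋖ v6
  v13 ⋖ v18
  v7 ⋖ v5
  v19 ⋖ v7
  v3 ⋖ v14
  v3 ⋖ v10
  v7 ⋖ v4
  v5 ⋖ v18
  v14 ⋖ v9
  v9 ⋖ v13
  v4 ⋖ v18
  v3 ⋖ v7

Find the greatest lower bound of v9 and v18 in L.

v9

Common lower bounds of {v9, v18}: v10, v14, v3, v8, v9.
The greatest among these is v9.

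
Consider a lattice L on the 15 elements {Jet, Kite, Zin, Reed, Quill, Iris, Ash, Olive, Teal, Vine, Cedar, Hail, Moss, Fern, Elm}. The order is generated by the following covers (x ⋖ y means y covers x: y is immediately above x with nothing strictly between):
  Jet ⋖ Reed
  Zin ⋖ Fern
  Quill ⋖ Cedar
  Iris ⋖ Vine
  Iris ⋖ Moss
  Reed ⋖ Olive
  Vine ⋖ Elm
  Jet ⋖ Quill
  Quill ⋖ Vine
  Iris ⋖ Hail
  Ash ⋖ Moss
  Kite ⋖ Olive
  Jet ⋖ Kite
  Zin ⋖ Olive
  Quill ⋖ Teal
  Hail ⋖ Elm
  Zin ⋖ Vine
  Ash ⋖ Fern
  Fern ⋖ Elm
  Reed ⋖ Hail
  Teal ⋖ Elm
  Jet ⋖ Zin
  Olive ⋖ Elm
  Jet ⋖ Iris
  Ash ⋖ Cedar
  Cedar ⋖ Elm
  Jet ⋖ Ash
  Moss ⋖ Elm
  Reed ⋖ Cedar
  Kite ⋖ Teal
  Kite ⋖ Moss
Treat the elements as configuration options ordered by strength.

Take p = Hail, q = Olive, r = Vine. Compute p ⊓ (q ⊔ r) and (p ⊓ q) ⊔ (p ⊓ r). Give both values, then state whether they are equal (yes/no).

Hail; Hail; yes

q ⊔ r = Elm, so p ⊓ (q ⊔ r) = Hail ⊓ Elm = Hail.
p ⊓ q = Reed and p ⊓ r = Iris, so (p ⊓ q) ⊔ (p ⊓ r) = Reed ⊔ Iris = Hail.
Equal: yes.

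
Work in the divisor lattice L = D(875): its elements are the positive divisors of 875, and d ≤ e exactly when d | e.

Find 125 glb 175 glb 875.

25

Common lower bounds of {125, 175, 875}: 1, 25, 5.
The greatest among these is 25.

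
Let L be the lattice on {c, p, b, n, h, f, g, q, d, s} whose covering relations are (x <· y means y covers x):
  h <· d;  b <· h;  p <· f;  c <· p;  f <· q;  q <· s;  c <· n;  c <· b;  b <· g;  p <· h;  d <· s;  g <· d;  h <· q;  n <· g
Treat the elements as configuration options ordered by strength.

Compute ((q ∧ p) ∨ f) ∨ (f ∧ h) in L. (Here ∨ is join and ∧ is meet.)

q ∧ p = p
p ∨ f = f
f ∧ h = p
f ∨ p = f

f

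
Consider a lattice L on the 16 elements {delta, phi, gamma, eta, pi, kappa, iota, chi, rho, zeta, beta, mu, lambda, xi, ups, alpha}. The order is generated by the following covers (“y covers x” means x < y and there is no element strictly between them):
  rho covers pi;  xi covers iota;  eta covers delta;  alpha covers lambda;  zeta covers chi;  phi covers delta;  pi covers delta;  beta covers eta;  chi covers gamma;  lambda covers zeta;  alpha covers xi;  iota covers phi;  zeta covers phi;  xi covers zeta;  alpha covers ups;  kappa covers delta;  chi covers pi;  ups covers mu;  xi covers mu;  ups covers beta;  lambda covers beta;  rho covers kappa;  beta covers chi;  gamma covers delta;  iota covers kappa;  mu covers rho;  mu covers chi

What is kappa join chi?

Common upper bounds of {kappa, chi}: alpha, mu, ups, xi.
The least among these is mu.

mu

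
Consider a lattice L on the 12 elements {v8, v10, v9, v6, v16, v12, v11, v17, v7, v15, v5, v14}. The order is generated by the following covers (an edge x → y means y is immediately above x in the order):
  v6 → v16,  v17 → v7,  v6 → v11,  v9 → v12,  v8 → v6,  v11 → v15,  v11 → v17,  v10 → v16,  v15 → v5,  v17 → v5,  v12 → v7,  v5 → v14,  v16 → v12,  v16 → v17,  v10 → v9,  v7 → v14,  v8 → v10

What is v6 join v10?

v16

Common upper bounds of {v6, v10}: v12, v14, v16, v17, v5, v7.
The least among these is v16.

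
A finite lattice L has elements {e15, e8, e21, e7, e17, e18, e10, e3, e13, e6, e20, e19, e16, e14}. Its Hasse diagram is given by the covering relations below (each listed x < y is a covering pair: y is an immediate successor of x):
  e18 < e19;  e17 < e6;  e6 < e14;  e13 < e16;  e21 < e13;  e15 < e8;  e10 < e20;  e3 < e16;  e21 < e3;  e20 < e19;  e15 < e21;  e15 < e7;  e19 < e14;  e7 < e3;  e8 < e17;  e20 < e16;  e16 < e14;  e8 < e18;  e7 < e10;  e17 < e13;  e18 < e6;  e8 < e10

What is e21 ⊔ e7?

Common upper bounds of {e21, e7}: e14, e16, e3.
The least among these is e3.

e3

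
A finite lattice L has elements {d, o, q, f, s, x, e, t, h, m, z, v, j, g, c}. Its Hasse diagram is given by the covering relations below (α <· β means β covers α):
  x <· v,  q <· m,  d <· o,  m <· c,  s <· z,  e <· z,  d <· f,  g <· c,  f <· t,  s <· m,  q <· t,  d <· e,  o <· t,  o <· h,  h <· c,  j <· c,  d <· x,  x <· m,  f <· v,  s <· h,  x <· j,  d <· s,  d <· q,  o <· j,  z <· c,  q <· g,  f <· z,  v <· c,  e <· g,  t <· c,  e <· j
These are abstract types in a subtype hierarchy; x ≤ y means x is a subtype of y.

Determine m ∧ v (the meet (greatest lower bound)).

Common lower bounds of {m, v}: d, x.
The greatest among these is x.

x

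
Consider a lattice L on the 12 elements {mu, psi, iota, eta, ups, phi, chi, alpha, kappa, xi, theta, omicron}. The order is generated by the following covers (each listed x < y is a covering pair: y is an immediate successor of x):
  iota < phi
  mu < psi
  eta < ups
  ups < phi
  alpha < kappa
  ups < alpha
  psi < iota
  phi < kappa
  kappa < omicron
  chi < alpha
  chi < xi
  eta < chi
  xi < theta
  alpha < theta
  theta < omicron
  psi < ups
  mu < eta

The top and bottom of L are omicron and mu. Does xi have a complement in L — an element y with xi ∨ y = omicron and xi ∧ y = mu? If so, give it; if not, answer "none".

iota

Need y with xi ∨ y = omicron and xi ∧ y = mu.
Checking each element gives: iota.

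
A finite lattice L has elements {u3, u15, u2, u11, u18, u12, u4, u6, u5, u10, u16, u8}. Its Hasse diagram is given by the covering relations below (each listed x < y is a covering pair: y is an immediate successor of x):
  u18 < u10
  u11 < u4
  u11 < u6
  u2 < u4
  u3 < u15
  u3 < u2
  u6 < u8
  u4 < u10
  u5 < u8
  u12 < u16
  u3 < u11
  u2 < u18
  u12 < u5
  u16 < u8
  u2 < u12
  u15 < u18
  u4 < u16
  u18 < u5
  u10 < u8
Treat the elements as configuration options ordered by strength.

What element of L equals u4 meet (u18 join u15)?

u18 ∨ u15 = u18
u4 ∧ u18 = u2

u2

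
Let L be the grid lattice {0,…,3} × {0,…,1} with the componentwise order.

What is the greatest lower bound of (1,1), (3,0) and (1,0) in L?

In a product of chains, the meet is componentwise min, giving (1,0).

(1,0)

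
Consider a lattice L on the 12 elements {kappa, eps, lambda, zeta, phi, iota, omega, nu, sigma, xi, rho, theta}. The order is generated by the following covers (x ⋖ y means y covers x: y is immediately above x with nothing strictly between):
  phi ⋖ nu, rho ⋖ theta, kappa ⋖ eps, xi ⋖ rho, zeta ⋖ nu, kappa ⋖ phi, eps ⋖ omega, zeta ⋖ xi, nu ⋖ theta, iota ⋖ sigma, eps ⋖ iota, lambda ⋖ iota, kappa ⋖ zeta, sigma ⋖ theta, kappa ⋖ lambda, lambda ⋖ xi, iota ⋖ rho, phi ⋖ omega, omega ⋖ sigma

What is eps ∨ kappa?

Common upper bounds of {eps, kappa}: eps, iota, omega, rho, sigma, theta.
The least among these is eps.

eps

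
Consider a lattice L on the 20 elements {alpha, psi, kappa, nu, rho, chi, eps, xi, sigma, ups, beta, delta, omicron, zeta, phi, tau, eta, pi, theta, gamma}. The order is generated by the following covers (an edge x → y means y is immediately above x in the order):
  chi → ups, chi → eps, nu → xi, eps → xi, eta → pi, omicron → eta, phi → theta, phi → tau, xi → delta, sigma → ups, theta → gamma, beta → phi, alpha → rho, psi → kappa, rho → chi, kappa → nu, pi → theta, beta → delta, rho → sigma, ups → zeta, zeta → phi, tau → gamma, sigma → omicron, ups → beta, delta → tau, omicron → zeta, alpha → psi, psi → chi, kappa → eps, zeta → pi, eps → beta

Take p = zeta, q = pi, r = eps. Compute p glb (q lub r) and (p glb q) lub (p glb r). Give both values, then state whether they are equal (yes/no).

zeta; zeta; yes

q lub r = theta, so p glb (q lub r) = zeta glb theta = zeta.
p glb q = zeta and p glb r = chi, so (p glb q) lub (p glb r) = zeta lub chi = zeta.
Equal: yes.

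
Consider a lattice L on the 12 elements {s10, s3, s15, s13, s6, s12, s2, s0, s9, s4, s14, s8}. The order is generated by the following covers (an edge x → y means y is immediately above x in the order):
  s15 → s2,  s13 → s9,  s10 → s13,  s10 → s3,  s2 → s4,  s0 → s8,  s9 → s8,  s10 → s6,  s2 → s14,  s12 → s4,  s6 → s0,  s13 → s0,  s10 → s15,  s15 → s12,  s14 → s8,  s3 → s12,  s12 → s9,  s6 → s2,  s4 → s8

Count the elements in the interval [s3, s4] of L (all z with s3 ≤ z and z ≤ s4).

The interval [s3, s4] = {s12, s3, s4}, which has 3 elements.

3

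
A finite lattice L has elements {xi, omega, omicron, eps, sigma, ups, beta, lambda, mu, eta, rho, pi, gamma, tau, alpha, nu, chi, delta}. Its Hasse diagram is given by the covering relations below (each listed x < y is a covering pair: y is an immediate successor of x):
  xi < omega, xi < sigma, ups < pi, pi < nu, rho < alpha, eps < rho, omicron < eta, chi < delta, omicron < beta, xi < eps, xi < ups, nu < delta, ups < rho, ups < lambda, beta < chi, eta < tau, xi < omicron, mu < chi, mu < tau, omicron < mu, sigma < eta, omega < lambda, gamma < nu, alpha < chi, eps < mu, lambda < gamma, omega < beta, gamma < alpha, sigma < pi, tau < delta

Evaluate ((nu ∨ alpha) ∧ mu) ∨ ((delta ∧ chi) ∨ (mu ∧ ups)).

nu ∨ alpha = delta
delta ∧ mu = mu
delta ∧ chi = chi
mu ∧ ups = xi
chi ∨ xi = chi
mu ∨ chi = chi

chi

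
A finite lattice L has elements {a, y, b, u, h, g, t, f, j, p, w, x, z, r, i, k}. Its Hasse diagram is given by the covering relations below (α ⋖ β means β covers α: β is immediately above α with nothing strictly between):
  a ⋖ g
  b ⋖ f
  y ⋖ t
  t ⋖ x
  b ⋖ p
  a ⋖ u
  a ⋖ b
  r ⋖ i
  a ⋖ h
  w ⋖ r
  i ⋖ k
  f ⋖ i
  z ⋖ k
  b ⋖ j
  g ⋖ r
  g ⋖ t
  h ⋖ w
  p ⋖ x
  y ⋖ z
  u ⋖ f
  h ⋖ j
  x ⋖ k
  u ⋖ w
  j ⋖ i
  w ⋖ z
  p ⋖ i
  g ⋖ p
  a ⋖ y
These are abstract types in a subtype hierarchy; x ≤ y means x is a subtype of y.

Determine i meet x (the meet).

p

Common lower bounds of {i, x}: a, b, g, p.
The greatest among these is p.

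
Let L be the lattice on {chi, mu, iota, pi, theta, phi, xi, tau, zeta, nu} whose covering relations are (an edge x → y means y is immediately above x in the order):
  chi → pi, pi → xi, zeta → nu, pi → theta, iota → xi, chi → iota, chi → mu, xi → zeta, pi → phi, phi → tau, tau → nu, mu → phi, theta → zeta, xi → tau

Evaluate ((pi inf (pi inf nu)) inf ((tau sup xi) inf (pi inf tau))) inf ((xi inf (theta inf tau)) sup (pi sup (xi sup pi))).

pi ∧ nu = pi
pi ∧ pi = pi
tau ∨ xi = tau
pi ∧ tau = pi
tau ∧ pi = pi
pi ∧ pi = pi
theta ∧ tau = pi
xi ∧ pi = pi
xi ∨ pi = xi
pi ∨ xi = xi
pi ∨ xi = xi
pi ∧ xi = pi

pi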